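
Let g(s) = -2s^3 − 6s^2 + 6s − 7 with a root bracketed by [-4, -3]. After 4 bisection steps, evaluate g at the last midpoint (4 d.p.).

-1.5552

g(-3.5) = -15.75 < 0, so the root lies in [-4, -3.5]
g(-3.75) = -8.40625 < 0, so the root lies in [-4, -3.75]
g(-3.875) = -3.972656 < 0, so the root lies in [-4, -3.875]
g(-3.9375) = -1.5552 < 0, so the root lies in [-4, -3.9375]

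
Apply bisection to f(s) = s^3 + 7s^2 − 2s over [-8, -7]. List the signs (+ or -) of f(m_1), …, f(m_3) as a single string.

midpoint -7.5: f = -13.125 < 0 → [-7.5, -7]
midpoint -7.25: f = 1.359375 > 0 → [-7.5, -7.25]
midpoint -7.375: f = -5.646484 < 0 → [-7.375, -7.25]

-+-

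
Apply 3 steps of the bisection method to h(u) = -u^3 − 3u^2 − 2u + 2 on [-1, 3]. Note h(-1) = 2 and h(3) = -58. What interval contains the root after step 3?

h(1) = -4 < 0, so the root lies in [-1, 1]
h(0) = 2 > 0, so the root lies in [0, 1]
h(0.5) = 0.125 > 0, so the root lies in [0.5, 1]

[0.5, 1]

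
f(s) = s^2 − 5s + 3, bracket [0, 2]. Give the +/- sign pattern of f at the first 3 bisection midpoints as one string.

s = 1 gives f = -1, negative; keep [0, 1]
s = 0.5 gives f = 0.75, positive; keep [0.5, 1]
s = 0.75 gives f = -0.1875, negative; keep [0.5, 0.75]

-+-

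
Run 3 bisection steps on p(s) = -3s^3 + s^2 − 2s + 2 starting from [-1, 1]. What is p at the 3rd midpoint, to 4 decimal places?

-0.2031

p(0) = 2 > 0, so the root lies in [0, 1]
p(0.5) = 0.875 > 0, so the root lies in [0.5, 1]
p(0.75) = -0.203125 < 0, so the root lies in [0.5, 0.75]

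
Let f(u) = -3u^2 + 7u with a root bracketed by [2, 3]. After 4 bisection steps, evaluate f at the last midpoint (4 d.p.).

0.1445

midpoint 2.5: f = -1.25 < 0 → [2, 2.5]
midpoint 2.25: f = 0.5625 > 0 → [2.25, 2.5]
midpoint 2.375: f = -0.296875 < 0 → [2.25, 2.375]
midpoint 2.3125: f = 0.1445 > 0 → [2.3125, 2.375]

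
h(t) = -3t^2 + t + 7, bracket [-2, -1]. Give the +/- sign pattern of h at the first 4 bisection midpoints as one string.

-+-+

h(-1.5) = -1.25 < 0, so the root lies in [-1.5, -1]
h(-1.25) = 1.0625 > 0, so the root lies in [-1.5, -1.25]
h(-1.375) = -0.046875 < 0, so the root lies in [-1.375, -1.25]
h(-1.3125) = 0.5195 > 0, so the root lies in [-1.375, -1.3125]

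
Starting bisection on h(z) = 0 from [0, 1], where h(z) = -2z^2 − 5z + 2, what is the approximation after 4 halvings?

0.3125

h(0.5) = -1 < 0, so the root lies in [0, 0.5]
h(0.25) = 0.625 > 0, so the root lies in [0.25, 0.5]
h(0.375) = -0.15625 < 0, so the root lies in [0.25, 0.375]
h(0.3125) = 0.2422 > 0, so the root lies in [0.3125, 0.375]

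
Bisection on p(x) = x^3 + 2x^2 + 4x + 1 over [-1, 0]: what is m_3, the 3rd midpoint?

m = -0.5, p(m) = -0.625 (−); new bracket [-0.5, 0]
m = -0.25, p(m) = 0.109375 (+); new bracket [-0.5, -0.25]
m = -0.375, p(m) = -0.271484 (−); new bracket [-0.375, -0.25]

-0.375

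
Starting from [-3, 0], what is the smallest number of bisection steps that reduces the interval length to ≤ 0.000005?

Width after n steps is 3/2^n. Need 2^n ≥ 3/0.000005 = 600000.
2^19 = 524288 < 600000 ≤ 2^20 = 1048576, so n = 20.

20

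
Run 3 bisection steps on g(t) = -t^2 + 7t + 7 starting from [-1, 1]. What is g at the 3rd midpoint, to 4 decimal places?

1.1875

t = 0 gives g = 7, positive; keep [-1, 0]
t = -0.5 gives g = 3.25, positive; keep [-1, -0.5]
t = -0.75 gives g = 1.1875, positive; keep [-1, -0.75]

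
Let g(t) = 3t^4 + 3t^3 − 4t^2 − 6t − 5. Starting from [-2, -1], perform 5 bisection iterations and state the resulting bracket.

m = -1.5, g(m) = 0.0625 (+); new bracket [-1.5, -1]
m = -1.25, g(m) = -2.285156 (−); new bracket [-1.5, -1.25]
m = -1.375, g(m) = -1.387939 (−); new bracket [-1.5, -1.375]
m = -1.4375, g(m) = -0.7419 (−); new bracket [-1.5, -1.4375]
m = -1.46875, g(m) = -0.3608 (−); new bracket [-1.5, -1.46875]

[-1.5, -1.46875]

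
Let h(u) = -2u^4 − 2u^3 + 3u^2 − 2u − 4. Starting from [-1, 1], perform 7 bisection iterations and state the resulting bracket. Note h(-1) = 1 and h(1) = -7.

m = 0, h(m) = -4 (−); new bracket [-1, 0]
m = -0.5, h(m) = -2.125 (−); new bracket [-1, -0.5]
m = -0.75, h(m) = -0.601562 (−); new bracket [-1, -0.75]
m = -0.875, h(m) = 0.2144 (+); new bracket [-0.875, -0.75]
m = -0.8125, h(m) = -0.1934 (−); new bracket [-0.875, -0.8125]
m = -0.84375, h(m) = 0.011 (+); new bracket [-0.84375, -0.8125]
m = -0.828125, h(m) = -0.0912 (−); new bracket [-0.84375, -0.828125]

[-0.84375, -0.828125]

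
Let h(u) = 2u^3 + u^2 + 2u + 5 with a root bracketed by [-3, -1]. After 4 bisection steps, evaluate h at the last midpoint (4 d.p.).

-1.0586

m = -2, h(m) = -11 (−); new bracket [-2, -1]
m = -1.5, h(m) = -2.5 (−); new bracket [-1.5, -1]
m = -1.25, h(m) = 0.15625 (+); new bracket [-1.5, -1.25]
m = -1.375, h(m) = -1.0586 (−); new bracket [-1.375, -1.25]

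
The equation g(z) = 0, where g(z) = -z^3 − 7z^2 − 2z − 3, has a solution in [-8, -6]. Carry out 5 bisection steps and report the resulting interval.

[-6.8125, -6.75]

m = -7, g(m) = 11 (+); new bracket [-7, -6]
m = -6.5, g(m) = -11.125 (−); new bracket [-7, -6.5]
m = -6.75, g(m) = -0.890625 (−); new bracket [-7, -6.75]
m = -6.875, g(m) = 4.8418 (+); new bracket [-6.875, -6.75]
m = -6.8125, g(m) = 1.9231 (+); new bracket [-6.8125, -6.75]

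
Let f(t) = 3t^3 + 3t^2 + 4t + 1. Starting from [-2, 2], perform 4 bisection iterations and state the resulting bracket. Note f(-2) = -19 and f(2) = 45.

m = 0, f(m) = 1 (+); new bracket [-2, 0]
m = -1, f(m) = -3 (−); new bracket [-1, 0]
m = -0.5, f(m) = -0.625 (−); new bracket [-0.5, 0]
m = -0.25, f(m) = 0.1406 (+); new bracket [-0.5, -0.25]

[-0.5, -0.25]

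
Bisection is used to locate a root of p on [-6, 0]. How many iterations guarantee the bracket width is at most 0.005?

11

Width after n steps is 6/2^n. Need 2^n ≥ 6/0.005 = 1200.
2^10 = 1024 < 1200 ≤ 2^11 = 2048, so n = 11.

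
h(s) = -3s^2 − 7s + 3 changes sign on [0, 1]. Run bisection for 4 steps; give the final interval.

[0.3125, 0.375]

s = 0.5 gives h = -1.25, negative; keep [0, 0.5]
s = 0.25 gives h = 1.0625, positive; keep [0.25, 0.5]
s = 0.375 gives h = -0.046875, negative; keep [0.25, 0.375]
s = 0.3125 gives h = 0.5195, positive; keep [0.3125, 0.375]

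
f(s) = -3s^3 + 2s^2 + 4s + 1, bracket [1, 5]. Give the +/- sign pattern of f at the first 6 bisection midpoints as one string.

--+--+

m = 3, f(m) = -50 (−); new bracket [1, 3]
m = 2, f(m) = -7 (−); new bracket [1, 2]
m = 1.5, f(m) = 1.375 (+); new bracket [1.5, 2]
m = 1.75, f(m) = -1.9531 (−); new bracket [1.5, 1.75]
m = 1.625, f(m) = -0.0918 (−); new bracket [1.5, 1.625]
m = 1.5625, f(m) = 0.6887 (+); new bracket [1.5625, 1.625]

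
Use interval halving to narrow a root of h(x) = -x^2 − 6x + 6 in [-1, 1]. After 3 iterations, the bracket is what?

h(0) = 6 > 0, so the root lies in [0, 1]
h(0.5) = 2.75 > 0, so the root lies in [0.5, 1]
h(0.75) = 0.9375 > 0, so the root lies in [0.75, 1]

[0.75, 1]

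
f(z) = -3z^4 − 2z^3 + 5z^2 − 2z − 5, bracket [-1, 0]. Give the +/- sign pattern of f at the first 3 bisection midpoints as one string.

m = -0.5, f(m) = -2.6875 (−); new bracket [-1, -0.5]
m = -0.75, f(m) = -0.792969 (−); new bracket [-1, -0.75]
m = -0.875, f(m) = 0.159424 (+); new bracket [-0.875, -0.75]

--+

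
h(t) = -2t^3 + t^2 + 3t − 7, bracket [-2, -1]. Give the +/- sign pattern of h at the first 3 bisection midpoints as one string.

midpoint -1.5: h = -2.5 < 0 → [-2, -1.5]
midpoint -1.75: h = 1.53125 > 0 → [-1.75, -1.5]
midpoint -1.625: h = -0.652344 < 0 → [-1.75, -1.625]

-+-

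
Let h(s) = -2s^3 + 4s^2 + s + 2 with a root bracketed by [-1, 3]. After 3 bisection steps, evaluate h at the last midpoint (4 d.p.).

midpoint 1: h = 5 > 0 → [1, 3]
midpoint 2: h = 4 > 0 → [2, 3]
midpoint 2.5: h = -1.75 < 0 → [2, 2.5]

-1.7500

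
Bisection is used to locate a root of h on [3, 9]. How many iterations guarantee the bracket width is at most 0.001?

13

Width after n steps is 6/2^n. Need 2^n ≥ 6/0.001 = 6000.
2^12 = 4096 < 6000 ≤ 2^13 = 8192, so n = 13.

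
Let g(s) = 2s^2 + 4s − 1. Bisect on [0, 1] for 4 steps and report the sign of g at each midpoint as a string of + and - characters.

g(0.5) = 1.5 > 0, so the root lies in [0, 0.5]
g(0.25) = 0.125 > 0, so the root lies in [0, 0.25]
g(0.125) = -0.46875 < 0, so the root lies in [0.125, 0.25]
g(0.1875) = -0.1797 < 0, so the root lies in [0.1875, 0.25]

++--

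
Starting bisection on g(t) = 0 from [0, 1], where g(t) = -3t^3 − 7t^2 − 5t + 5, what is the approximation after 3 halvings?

t = 0.5 gives g = 0.375, positive; keep [0.5, 1]
t = 0.75 gives g = -3.953125, negative; keep [0.5, 0.75]
t = 0.625 gives g = -1.591797, negative; keep [0.5, 0.625]

0.625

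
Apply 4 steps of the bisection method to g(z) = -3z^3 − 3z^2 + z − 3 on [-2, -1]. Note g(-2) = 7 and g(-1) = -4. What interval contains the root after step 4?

midpoint -1.5: g = -1.125 < 0 → [-2, -1.5]
midpoint -1.75: g = 2.140625 > 0 → [-1.75, -1.5]
midpoint -1.625: g = 0.326172 > 0 → [-1.625, -1.5]
midpoint -1.5625: g = -0.4426 < 0 → [-1.625, -1.5625]

[-1.625, -1.5625]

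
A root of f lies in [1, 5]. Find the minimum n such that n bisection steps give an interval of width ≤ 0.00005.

17

Width after n steps is 4/2^n. Need 2^n ≥ 4/0.00005 = 80000.
2^16 = 65536 < 80000 ≤ 2^17 = 131072, so n = 17.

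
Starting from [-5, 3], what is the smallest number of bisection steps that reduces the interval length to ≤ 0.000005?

21

Width after n steps is 8/2^n. Need 2^n ≥ 8/0.000005 = 1600000.
2^20 = 1048576 < 1600000 ≤ 2^21 = 2097152, so n = 21.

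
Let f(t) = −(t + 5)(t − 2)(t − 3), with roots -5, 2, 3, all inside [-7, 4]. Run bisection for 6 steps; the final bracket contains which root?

-5

t = -1.5 gives f = -55.125, negative; keep [-7, -1.5]
t = -4.25 gives f = -33.984375, negative; keep [-7, -4.25]
t = -5.625 gives f = 41.103516, positive; keep [-5.625, -4.25]
t = -4.9375 gives f = -3.4417, negative; keep [-5.625, -4.9375]
t = -5.28125 gives f = 16.9588, positive; keep [-5.28125, -4.9375]
t = -5.109375 gives f = 6.3058, positive; keep [-5.109375, -4.9375]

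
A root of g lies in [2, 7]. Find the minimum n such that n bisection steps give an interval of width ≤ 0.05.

Width after n steps is 5/2^n. Need 2^n ≥ 5/0.05 = 100.
2^6 = 64 < 100 ≤ 2^7 = 128, so n = 7.

7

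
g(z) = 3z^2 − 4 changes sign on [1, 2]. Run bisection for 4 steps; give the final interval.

[1.125, 1.1875]

m = 1.5, g(m) = 2.75 (+); new bracket [1, 1.5]
m = 1.25, g(m) = 0.6875 (+); new bracket [1, 1.25]
m = 1.125, g(m) = -0.203125 (−); new bracket [1.125, 1.25]
m = 1.1875, g(m) = 0.2305 (+); new bracket [1.125, 1.1875]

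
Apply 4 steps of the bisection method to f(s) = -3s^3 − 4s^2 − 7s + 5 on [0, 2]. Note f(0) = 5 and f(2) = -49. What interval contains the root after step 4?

[0.5, 0.625]

f(1) = -9 < 0, so the root lies in [0, 1]
f(0.5) = 0.125 > 0, so the root lies in [0.5, 1]
f(0.75) = -3.765625 < 0, so the root lies in [0.5, 0.75]
f(0.625) = -1.6699 < 0, so the root lies in [0.5, 0.625]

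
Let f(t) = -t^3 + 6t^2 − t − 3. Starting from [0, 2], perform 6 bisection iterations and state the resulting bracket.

[0.84375, 0.875]

midpoint 1: f = 1 > 0 → [0, 1]
midpoint 0.5: f = -2.125 < 0 → [0.5, 1]
midpoint 0.75: f = -0.796875 < 0 → [0.75, 1]
midpoint 0.875: f = 0.0488 > 0 → [0.75, 0.875]
midpoint 0.8125: f = -0.3879 < 0 → [0.8125, 0.875]
midpoint 0.84375: f = -0.1729 < 0 → [0.84375, 0.875]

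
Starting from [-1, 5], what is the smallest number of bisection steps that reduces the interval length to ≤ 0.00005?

17

Width after n steps is 6/2^n. Need 2^n ≥ 6/0.00005 = 120000.
2^16 = 65536 < 120000 ≤ 2^17 = 131072, so n = 17.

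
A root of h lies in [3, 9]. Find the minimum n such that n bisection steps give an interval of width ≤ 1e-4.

16

Width after n steps is 6/2^n. Need 2^n ≥ 6/1e-4 = 60000.
2^15 = 32768 < 60000 ≤ 2^16 = 65536, so n = 16.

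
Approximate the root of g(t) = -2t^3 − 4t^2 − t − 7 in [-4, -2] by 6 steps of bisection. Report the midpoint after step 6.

t = -3 gives g = 14, positive; keep [-3, -2]
t = -2.5 gives g = 1.75, positive; keep [-2.5, -2]
t = -2.25 gives g = -2.21875, negative; keep [-2.5, -2.25]
t = -2.375 gives g = -0.3945, negative; keep [-2.5, -2.375]
t = -2.4375 gives g = 0.6362, positive; keep [-2.4375, -2.375]
t = -2.40625 gives g = 0.1107, positive; keep [-2.40625, -2.375]

-2.40625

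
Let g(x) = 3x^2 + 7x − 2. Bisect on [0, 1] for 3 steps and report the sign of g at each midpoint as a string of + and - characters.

midpoint 0.5: g = 2.25 > 0 → [0, 0.5]
midpoint 0.25: g = -0.0625 < 0 → [0.25, 0.5]
midpoint 0.375: g = 1.046875 > 0 → [0.25, 0.375]

+-+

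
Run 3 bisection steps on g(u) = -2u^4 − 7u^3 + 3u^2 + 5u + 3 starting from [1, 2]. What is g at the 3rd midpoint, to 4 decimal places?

midpoint 1.5: g = -16.5 < 0 → [1, 1.5]
midpoint 1.25: g = -4.617188 < 0 → [1, 1.25]
midpoint 1.125: g = -0.748535 < 0 → [1, 1.125]

-0.7485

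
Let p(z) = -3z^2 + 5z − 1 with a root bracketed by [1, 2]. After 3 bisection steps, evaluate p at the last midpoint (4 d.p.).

0.2031

m = 1.5, p(m) = -0.25 (−); new bracket [1, 1.5]
m = 1.25, p(m) = 0.5625 (+); new bracket [1.25, 1.5]
m = 1.375, p(m) = 0.203125 (+); new bracket [1.375, 1.5]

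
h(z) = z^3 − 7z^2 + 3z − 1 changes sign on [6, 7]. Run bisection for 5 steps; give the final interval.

[6.5625, 6.59375]

m = 6.5, h(m) = -2.625 (−); new bracket [6.5, 7]
m = 6.75, h(m) = 7.859375 (+); new bracket [6.5, 6.75]
m = 6.625, h(m) = 2.416016 (+); new bracket [6.5, 6.625]
m = 6.5625, h(m) = -0.1541 (−); new bracket [6.5625, 6.625]
m = 6.59375, h(m) = 1.1185 (+); new bracket [6.5625, 6.59375]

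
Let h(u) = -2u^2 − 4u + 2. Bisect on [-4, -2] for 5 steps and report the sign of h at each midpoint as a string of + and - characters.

h(-3) = -4 < 0, so the root lies in [-3, -2]
h(-2.5) = -0.5 < 0, so the root lies in [-2.5, -2]
h(-2.25) = 0.875 > 0, so the root lies in [-2.5, -2.25]
h(-2.375) = 0.2188 > 0, so the root lies in [-2.5, -2.375]
h(-2.4375) = -0.1328 < 0, so the root lies in [-2.4375, -2.375]

--++-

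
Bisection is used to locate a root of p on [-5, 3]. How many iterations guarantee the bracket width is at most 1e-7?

Width after n steps is 8/2^n. Need 2^n ≥ 8/1e-7 = 80000000.
2^26 = 67108864 < 80000000 ≤ 2^27 = 134217728, so n = 27.

27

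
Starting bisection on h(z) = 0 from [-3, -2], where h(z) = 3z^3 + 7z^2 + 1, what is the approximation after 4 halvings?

z = -2.5 gives h = -2.125, negative; keep [-2.5, -2]
z = -2.25 gives h = 2.265625, positive; keep [-2.5, -2.25]
z = -2.375 gives h = 0.294922, positive; keep [-2.5, -2.375]
z = -2.4375 gives h = -0.8567, negative; keep [-2.4375, -2.375]

-2.4375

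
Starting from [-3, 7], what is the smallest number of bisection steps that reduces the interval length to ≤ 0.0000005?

Width after n steps is 10/2^n. Need 2^n ≥ 10/0.0000005 = 20000000.
2^24 = 16777216 < 20000000 ≤ 2^25 = 33554432, so n = 25.

25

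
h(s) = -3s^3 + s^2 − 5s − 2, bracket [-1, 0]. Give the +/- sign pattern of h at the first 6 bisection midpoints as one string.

m = -0.5, h(m) = 1.125 (+); new bracket [-0.5, 0]
m = -0.25, h(m) = -0.640625 (−); new bracket [-0.5, -0.25]
m = -0.375, h(m) = 0.173828 (+); new bracket [-0.375, -0.25]
m = -0.3125, h(m) = -0.2483 (−); new bracket [-0.375, -0.3125]
m = -0.34375, h(m) = -0.0412 (−); new bracket [-0.375, -0.34375]
m = -0.359375, h(m) = 0.0653 (+); new bracket [-0.359375, -0.34375]

+-+--+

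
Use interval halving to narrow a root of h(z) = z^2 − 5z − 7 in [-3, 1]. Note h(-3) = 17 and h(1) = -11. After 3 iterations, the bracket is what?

z = -1 gives h = -1, negative; keep [-3, -1]
z = -2 gives h = 7, positive; keep [-2, -1]
z = -1.5 gives h = 2.75, positive; keep [-1.5, -1]

[-1.5, -1]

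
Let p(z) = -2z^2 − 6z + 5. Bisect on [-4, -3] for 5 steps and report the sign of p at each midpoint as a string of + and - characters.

midpoint -3.5: p = 1.5 > 0 → [-4, -3.5]
midpoint -3.75: p = -0.625 < 0 → [-3.75, -3.5]
midpoint -3.625: p = 0.46875 > 0 → [-3.75, -3.625]
midpoint -3.6875: p = -0.0703 < 0 → [-3.6875, -3.625]
midpoint -3.65625: p = 0.2012 > 0 → [-3.6875, -3.65625]

+-+-+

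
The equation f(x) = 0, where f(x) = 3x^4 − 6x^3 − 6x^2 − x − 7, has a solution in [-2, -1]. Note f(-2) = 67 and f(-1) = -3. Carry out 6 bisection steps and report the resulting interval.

midpoint -1.5: f = 16.4375 > 0 → [-1.5, -1]
midpoint -1.25: f = 3.917969 > 0 → [-1.25, -1]
midpoint -1.125: f = -0.120361 < 0 → [-1.25, -1.125]
midpoint -1.1875: f = 1.7395 > 0 → [-1.1875, -1.125]
midpoint -1.15625: f = 0.7716 > 0 → [-1.15625, -1.125]
midpoint -1.140625: f = 0.3164 > 0 → [-1.140625, -1.125]

[-1.140625, -1.125]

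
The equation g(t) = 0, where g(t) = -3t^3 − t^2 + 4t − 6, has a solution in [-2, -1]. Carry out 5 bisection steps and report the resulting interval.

[-1.75, -1.71875]

midpoint -1.5: g = -4.125 < 0 → [-2, -1.5]
midpoint -1.75: g = 0.015625 > 0 → [-1.75, -1.5]
midpoint -1.625: g = -2.267578 < 0 → [-1.75, -1.625]
midpoint -1.6875: g = -1.1814 < 0 → [-1.75, -1.6875]
midpoint -1.71875: g = -0.597 < 0 → [-1.75, -1.71875]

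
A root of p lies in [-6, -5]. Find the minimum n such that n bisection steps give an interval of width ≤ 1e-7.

24

Width after n steps is 1/2^n. Need 2^n ≥ 1/1e-7 = 10000000.
2^23 = 8388608 < 10000000 ≤ 2^24 = 16777216, so n = 24.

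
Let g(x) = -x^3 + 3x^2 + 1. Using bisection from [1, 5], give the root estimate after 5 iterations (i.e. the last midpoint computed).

midpoint 3: g = 1 > 0 → [3, 5]
midpoint 4: g = -15 < 0 → [3, 4]
midpoint 3.5: g = -5.125 < 0 → [3, 3.5]
midpoint 3.25: g = -1.6406 < 0 → [3, 3.25]
midpoint 3.125: g = -0.2207 < 0 → [3, 3.125]

3.125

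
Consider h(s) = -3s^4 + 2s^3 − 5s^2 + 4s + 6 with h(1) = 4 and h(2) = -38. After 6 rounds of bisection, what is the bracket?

[1.234375, 1.25]

s = 1.5 gives h = -7.6875, negative; keep [1, 1.5]
s = 1.25 gives h = -0.230469, negative; keep [1, 1.25]
s = 1.125 gives h = 2.214111, positive; keep [1.125, 1.25]
s = 1.1875 gives h = 1.0827, positive; keep [1.1875, 1.25]
s = 1.21875 gives h = 0.45, positive; keep [1.21875, 1.25]
s = 1.234375 gives h = 0.1159, positive; keep [1.234375, 1.25]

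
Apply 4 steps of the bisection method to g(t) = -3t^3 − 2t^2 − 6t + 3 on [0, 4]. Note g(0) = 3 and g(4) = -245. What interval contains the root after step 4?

m = 2, g(m) = -41 (−); new bracket [0, 2]
m = 1, g(m) = -8 (−); new bracket [0, 1]
m = 0.5, g(m) = -0.875 (−); new bracket [0, 0.5]
m = 0.25, g(m) = 1.3281 (+); new bracket [0.25, 0.5]

[0.25, 0.5]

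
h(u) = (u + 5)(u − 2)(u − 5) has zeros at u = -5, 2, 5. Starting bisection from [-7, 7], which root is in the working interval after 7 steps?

m = 0, h(m) = 50 (+); new bracket [-7, 0]
m = -3.5, h(m) = 70.125 (+); new bracket [-7, -3.5]
m = -5.25, h(m) = -18.578125 (−); new bracket [-5.25, -3.5]
m = -4.375, h(m) = 37.3535 (+); new bracket [-5.25, -4.375]
m = -4.8125, h(m) = 12.5339 (+); new bracket [-5.25, -4.8125]
m = -5.03125, h(m) = -2.2041 (−); new bracket [-5.03125, -4.8125]
m = -4.921875, h(m) = 5.3655 (+); new bracket [-5.03125, -4.921875]

-5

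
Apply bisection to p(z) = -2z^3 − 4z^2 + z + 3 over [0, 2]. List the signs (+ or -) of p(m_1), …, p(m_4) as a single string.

-++-

p(1) = -2 < 0, so the root lies in [0, 1]
p(0.5) = 2.25 > 0, so the root lies in [0.5, 1]
p(0.75) = 0.65625 > 0, so the root lies in [0.75, 1]
p(0.875) = -0.5273 < 0, so the root lies in [0.75, 0.875]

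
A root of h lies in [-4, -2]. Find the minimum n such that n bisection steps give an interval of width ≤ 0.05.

Width after n steps is 2/2^n. Need 2^n ≥ 2/0.05 = 40.
2^5 = 32 < 40 ≤ 2^6 = 64, so n = 6.

6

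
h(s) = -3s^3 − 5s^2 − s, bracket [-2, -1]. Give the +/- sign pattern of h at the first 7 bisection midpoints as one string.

midpoint -1.5: h = 0.375 > 0 → [-1.5, -1]
midpoint -1.25: h = -0.703125 < 0 → [-1.5, -1.25]
midpoint -1.375: h = -0.279297 < 0 → [-1.5, -1.375]
midpoint -1.4375: h = 0.0168 > 0 → [-1.4375, -1.375]
midpoint -1.40625: h = -0.1387 < 0 → [-1.4375, -1.40625]
midpoint -1.421875: h = -0.0628 < 0 → [-1.4375, -1.421875]
midpoint -1.4296875: h = -0.0235 < 0 → [-1.4375, -1.4296875]

+--+---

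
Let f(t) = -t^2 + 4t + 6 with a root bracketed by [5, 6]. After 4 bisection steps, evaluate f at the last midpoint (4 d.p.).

-0.1602

midpoint 5.5: f = -2.25 < 0 → [5, 5.5]
midpoint 5.25: f = -0.5625 < 0 → [5, 5.25]
midpoint 5.125: f = 0.234375 > 0 → [5.125, 5.25]
midpoint 5.1875: f = -0.1602 < 0 → [5.125, 5.1875]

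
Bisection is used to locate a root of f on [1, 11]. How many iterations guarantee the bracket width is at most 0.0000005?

Width after n steps is 10/2^n. Need 2^n ≥ 10/0.0000005 = 20000000.
2^24 = 16777216 < 20000000 ≤ 2^25 = 33554432, so n = 25.

25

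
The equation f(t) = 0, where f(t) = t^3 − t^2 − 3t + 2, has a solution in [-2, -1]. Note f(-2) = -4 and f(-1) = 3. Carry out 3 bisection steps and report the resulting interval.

[-1.625, -1.5]

t = -1.5 gives f = 0.875, positive; keep [-2, -1.5]
t = -1.75 gives f = -1.171875, negative; keep [-1.75, -1.5]
t = -1.625 gives f = -0.056641, negative; keep [-1.625, -1.5]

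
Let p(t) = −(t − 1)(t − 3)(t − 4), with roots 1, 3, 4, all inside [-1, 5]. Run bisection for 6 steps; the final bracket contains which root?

m = 2, p(m) = -2 (−); new bracket [-1, 2]
m = 0.5, p(m) = 4.375 (+); new bracket [0.5, 2]
m = 1.25, p(m) = -1.203125 (−); new bracket [0.5, 1.25]
m = 0.875, p(m) = 0.8301 (+); new bracket [0.875, 1.25]
m = 1.0625, p(m) = -0.3557 (−); new bracket [0.875, 1.0625]
m = 0.96875, p(m) = 0.1924 (+); new bracket [0.96875, 1.0625]

1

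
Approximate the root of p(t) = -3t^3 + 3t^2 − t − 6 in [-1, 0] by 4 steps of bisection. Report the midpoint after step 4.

t = -0.5 gives p = -4.375, negative; keep [-1, -0.5]
t = -0.75 gives p = -2.296875, negative; keep [-1, -0.75]
t = -0.875 gives p = -0.818359, negative; keep [-1, -0.875]
t = -0.9375 gives p = 0.0461, positive; keep [-0.9375, -0.875]

-0.9375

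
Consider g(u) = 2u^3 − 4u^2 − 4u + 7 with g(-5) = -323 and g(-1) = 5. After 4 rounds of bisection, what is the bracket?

u = -3 gives g = -71, negative; keep [-3, -1]
u = -2 gives g = -17, negative; keep [-2, -1]
u = -1.5 gives g = -2.75, negative; keep [-1.5, -1]
u = -1.25 gives g = 1.8438, positive; keep [-1.5, -1.25]

[-1.5, -1.25]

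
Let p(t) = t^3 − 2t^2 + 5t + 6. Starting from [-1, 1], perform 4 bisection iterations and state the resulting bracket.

midpoint 0: p = 6 > 0 → [-1, 0]
midpoint -0.5: p = 2.875 > 0 → [-1, -0.5]
midpoint -0.75: p = 0.703125 > 0 → [-1, -0.75]
midpoint -0.875: p = -0.5762 < 0 → [-0.875, -0.75]

[-0.875, -0.75]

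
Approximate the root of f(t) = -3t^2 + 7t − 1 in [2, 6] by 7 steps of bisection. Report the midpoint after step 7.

2.15625

f(4) = -21 < 0, so the root lies in [2, 4]
f(3) = -7 < 0, so the root lies in [2, 3]
f(2.5) = -2.25 < 0, so the root lies in [2, 2.5]
f(2.25) = -0.4375 < 0, so the root lies in [2, 2.25]
f(2.125) = 0.3281 > 0, so the root lies in [2.125, 2.25]
f(2.1875) = -0.043 < 0, so the root lies in [2.125, 2.1875]
f(2.15625) = 0.1455 > 0, so the root lies in [2.15625, 2.1875]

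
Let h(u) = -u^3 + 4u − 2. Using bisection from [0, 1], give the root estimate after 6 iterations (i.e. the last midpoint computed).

midpoint 0.5: h = -0.125 < 0 → [0.5, 1]
midpoint 0.75: h = 0.578125 > 0 → [0.5, 0.75]
midpoint 0.625: h = 0.255859 > 0 → [0.5, 0.625]
midpoint 0.5625: h = 0.072 > 0 → [0.5, 0.5625]
midpoint 0.53125: h = -0.0249 < 0 → [0.53125, 0.5625]
midpoint 0.546875: h = 0.0239 > 0 → [0.53125, 0.546875]

0.546875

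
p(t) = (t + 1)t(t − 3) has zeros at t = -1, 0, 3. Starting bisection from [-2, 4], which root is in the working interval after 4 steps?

midpoint 1: p = -4 < 0 → [1, 4]
midpoint 2.5: p = -4.375 < 0 → [2.5, 4]
midpoint 3.25: p = 3.453125 > 0 → [2.5, 3.25]
midpoint 2.875: p = -1.3926 < 0 → [2.875, 3.25]

3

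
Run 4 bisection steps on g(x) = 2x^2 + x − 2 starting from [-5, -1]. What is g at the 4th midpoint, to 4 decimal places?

g(-3) = 13 > 0, so the root lies in [-3, -1]
g(-2) = 4 > 0, so the root lies in [-2, -1]
g(-1.5) = 1 > 0, so the root lies in [-1.5, -1]
g(-1.25) = -0.125 < 0, so the root lies in [-1.5, -1.25]

-0.1250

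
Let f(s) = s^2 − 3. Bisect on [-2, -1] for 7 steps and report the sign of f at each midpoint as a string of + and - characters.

m = -1.5, f(m) = -0.75 (−); new bracket [-2, -1.5]
m = -1.75, f(m) = 0.0625 (+); new bracket [-1.75, -1.5]
m = -1.625, f(m) = -0.359375 (−); new bracket [-1.75, -1.625]
m = -1.6875, f(m) = -0.1523 (−); new bracket [-1.75, -1.6875]
m = -1.71875, f(m) = -0.0459 (−); new bracket [-1.75, -1.71875]
m = -1.734375, f(m) = 0.0081 (+); new bracket [-1.734375, -1.71875]
m = -1.7265625, f(m) = -0.019 (−); new bracket [-1.734375, -1.7265625]

-+---+-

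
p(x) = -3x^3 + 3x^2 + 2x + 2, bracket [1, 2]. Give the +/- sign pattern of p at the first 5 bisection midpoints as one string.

+-+--

p(1.5) = 1.625 > 0, so the root lies in [1.5, 2]
p(1.75) = -1.390625 < 0, so the root lies in [1.5, 1.75]
p(1.625) = 0.298828 > 0, so the root lies in [1.625, 1.75]
p(1.6875) = -0.4983 < 0, so the root lies in [1.625, 1.6875]
p(1.65625) = -0.0881 < 0, so the root lies in [1.625, 1.65625]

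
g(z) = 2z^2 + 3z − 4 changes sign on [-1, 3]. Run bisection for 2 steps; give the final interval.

[0, 1]

z = 1 gives g = 1, positive; keep [-1, 1]
z = 0 gives g = -4, negative; keep [0, 1]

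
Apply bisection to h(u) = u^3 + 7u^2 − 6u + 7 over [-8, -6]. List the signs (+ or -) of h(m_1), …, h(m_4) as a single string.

+++-

midpoint -7: h = 49 > 0 → [-8, -7]
midpoint -7.5: h = 23.875 > 0 → [-8, -7.5]
midpoint -7.75: h = 8.453125 > 0 → [-8, -7.75]
midpoint -7.875: h = -0.0137 < 0 → [-7.875, -7.75]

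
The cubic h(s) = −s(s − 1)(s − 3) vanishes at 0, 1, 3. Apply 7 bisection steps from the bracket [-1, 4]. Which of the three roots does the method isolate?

s = 1.5 gives h = 1.125, positive; keep [1.5, 4]
s = 2.75 gives h = 1.203125, positive; keep [2.75, 4]
s = 3.375 gives h = -3.005859, negative; keep [2.75, 3.375]
s = 3.0625 gives h = -0.3948, negative; keep [2.75, 3.0625]
s = 2.90625 gives h = 0.5194, positive; keep [2.90625, 3.0625]
s = 2.984375 gives h = 0.0925, positive; keep [2.984375, 3.0625]
s = 3.0234375 gives h = -0.1434, negative; keep [2.984375, 3.0234375]

3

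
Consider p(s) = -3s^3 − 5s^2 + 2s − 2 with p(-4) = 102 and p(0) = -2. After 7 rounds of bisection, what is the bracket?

[-2.15625, -2.125]

midpoint -2: p = -2 < 0 → [-4, -2]
midpoint -3: p = 28 > 0 → [-3, -2]
midpoint -2.5: p = 8.625 > 0 → [-2.5, -2]
midpoint -2.25: p = 2.3594 > 0 → [-2.25, -2]
midpoint -2.125: p = -0.041 < 0 → [-2.25, -2.125]
midpoint -2.1875: p = 1.1018 > 0 → [-2.1875, -2.125]
midpoint -2.15625: p = 0.5163 > 0 → [-2.15625, -2.125]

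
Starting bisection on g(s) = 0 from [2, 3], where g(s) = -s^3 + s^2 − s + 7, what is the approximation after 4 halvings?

2.0625

m = 2.5, g(m) = -4.875 (−); new bracket [2, 2.5]
m = 2.25, g(m) = -1.578125 (−); new bracket [2, 2.25]
m = 2.125, g(m) = -0.205078 (−); new bracket [2, 2.125]
m = 2.0625, g(m) = 0.4177 (+); new bracket [2.0625, 2.125]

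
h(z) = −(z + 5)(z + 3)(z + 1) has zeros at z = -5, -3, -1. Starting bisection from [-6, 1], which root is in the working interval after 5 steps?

-1

m = -2.5, h(m) = 1.875 (+); new bracket [-2.5, 1]
m = -0.75, h(m) = -2.390625 (−); new bracket [-2.5, -0.75]
m = -1.625, h(m) = 2.900391 (+); new bracket [-1.625, -0.75]
m = -1.1875, h(m) = 1.2957 (+); new bracket [-1.1875, -0.75]
m = -0.96875, h(m) = -0.2559 (−); new bracket [-1.1875, -0.96875]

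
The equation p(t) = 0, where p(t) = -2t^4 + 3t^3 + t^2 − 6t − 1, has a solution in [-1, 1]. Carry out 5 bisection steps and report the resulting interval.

[-0.1875, -0.125]

m = 0, p(m) = -1 (−); new bracket [-1, 0]
m = -0.5, p(m) = 1.75 (+); new bracket [-0.5, 0]
m = -0.25, p(m) = 0.507812 (+); new bracket [-0.25, 0]
m = -0.125, p(m) = -0.2407 (−); new bracket [-0.25, -0.125]
m = -0.1875, p(m) = 0.1379 (+); new bracket [-0.1875, -0.125]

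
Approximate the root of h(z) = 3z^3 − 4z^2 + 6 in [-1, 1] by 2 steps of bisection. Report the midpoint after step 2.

z = 0 gives h = 6, positive; keep [-1, 0]
z = -0.5 gives h = 4.625, positive; keep [-1, -0.5]

-0.5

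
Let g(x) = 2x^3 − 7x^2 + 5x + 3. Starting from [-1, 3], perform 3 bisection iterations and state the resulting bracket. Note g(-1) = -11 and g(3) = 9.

[-0.5, 0]

m = 1, g(m) = 3 (+); new bracket [-1, 1]
m = 0, g(m) = 3 (+); new bracket [-1, 0]
m = -0.5, g(m) = -1.5 (−); new bracket [-0.5, 0]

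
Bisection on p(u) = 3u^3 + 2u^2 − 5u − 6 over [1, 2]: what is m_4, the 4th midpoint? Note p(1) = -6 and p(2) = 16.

1.4375

midpoint 1.5: p = 1.125 > 0 → [1, 1.5]
midpoint 1.25: p = -3.265625 < 0 → [1.25, 1.5]
midpoint 1.375: p = -1.294922 < 0 → [1.375, 1.5]
midpoint 1.4375: p = -0.1433 < 0 → [1.4375, 1.5]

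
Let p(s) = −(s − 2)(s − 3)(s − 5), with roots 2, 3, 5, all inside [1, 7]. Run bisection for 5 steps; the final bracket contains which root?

m = 4, p(m) = 2 (+); new bracket [4, 7]
m = 5.5, p(m) = -4.375 (−); new bracket [4, 5.5]
m = 4.75, p(m) = 1.203125 (+); new bracket [4.75, 5.5]
m = 5.125, p(m) = -0.8301 (−); new bracket [4.75, 5.125]
m = 4.9375, p(m) = 0.3557 (+); new bracket [4.9375, 5.125]

5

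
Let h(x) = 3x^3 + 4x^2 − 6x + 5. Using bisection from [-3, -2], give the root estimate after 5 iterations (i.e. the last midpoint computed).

-2.40625

m = -2.5, h(m) = -1.875 (−); new bracket [-2.5, -2]
m = -2.25, h(m) = 4.578125 (+); new bracket [-2.5, -2.25]
m = -2.375, h(m) = 1.623047 (+); new bracket [-2.5, -2.375]
m = -2.4375, h(m) = -0.0559 (−); new bracket [-2.4375, -2.375]
m = -2.40625, h(m) = 0.8008 (+); new bracket [-2.4375, -2.40625]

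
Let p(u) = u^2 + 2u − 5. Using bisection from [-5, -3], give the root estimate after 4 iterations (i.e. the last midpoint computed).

u = -4 gives p = 3, positive; keep [-4, -3]
u = -3.5 gives p = 0.25, positive; keep [-3.5, -3]
u = -3.25 gives p = -0.9375, negative; keep [-3.5, -3.25]
u = -3.375 gives p = -0.3594, negative; keep [-3.5, -3.375]

-3.375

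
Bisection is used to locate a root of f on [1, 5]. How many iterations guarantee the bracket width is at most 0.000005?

20

Width after n steps is 4/2^n. Need 2^n ≥ 4/0.000005 = 800000.
2^19 = 524288 < 800000 ≤ 2^20 = 1048576, so n = 20.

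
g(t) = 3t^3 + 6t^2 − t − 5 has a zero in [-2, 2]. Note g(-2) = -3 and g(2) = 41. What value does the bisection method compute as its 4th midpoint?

0.75

g(0) = -5 < 0, so the root lies in [0, 2]
g(1) = 3 > 0, so the root lies in [0, 1]
g(0.5) = -3.625 < 0, so the root lies in [0.5, 1]
g(0.75) = -1.1094 < 0, so the root lies in [0.75, 1]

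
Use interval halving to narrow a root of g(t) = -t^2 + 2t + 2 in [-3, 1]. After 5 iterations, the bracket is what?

midpoint -1: g = -1 < 0 → [-1, 1]
midpoint 0: g = 2 > 0 → [-1, 0]
midpoint -0.5: g = 0.75 > 0 → [-1, -0.5]
midpoint -0.75: g = -0.0625 < 0 → [-0.75, -0.5]
midpoint -0.625: g = 0.3594 > 0 → [-0.75, -0.625]

[-0.75, -0.625]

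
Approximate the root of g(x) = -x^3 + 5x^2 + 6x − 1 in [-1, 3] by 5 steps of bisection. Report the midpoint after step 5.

0.125

m = 1, g(m) = 9 (+); new bracket [-1, 1]
m = 0, g(m) = -1 (−); new bracket [0, 1]
m = 0.5, g(m) = 3.125 (+); new bracket [0, 0.5]
m = 0.25, g(m) = 0.7969 (+); new bracket [0, 0.25]
m = 0.125, g(m) = -0.1738 (−); new bracket [0.125, 0.25]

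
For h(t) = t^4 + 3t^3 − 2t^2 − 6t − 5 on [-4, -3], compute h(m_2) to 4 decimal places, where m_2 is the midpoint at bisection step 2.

t = -3.5 gives h = 12.9375, positive; keep [-3.5, -3]
t = -3.25 gives h = 1.957031, positive; keep [-3.25, -3]

1.9570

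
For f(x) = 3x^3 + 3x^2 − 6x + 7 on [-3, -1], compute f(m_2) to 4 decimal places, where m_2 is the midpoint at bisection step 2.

m = -2, f(m) = 7 (+); new bracket [-3, -2]
m = -2.5, f(m) = -6.125 (−); new bracket [-2.5, -2]

-6.1250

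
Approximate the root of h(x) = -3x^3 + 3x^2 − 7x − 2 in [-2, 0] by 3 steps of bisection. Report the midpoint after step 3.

-0.25

m = -1, h(m) = 11 (+); new bracket [-1, 0]
m = -0.5, h(m) = 2.625 (+); new bracket [-0.5, 0]
m = -0.25, h(m) = -0.015625 (−); new bracket [-0.5, -0.25]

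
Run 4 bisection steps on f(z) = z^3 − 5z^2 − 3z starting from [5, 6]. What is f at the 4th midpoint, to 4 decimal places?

midpoint 5.5: f = -1.375 < 0 → [5.5, 6]
midpoint 5.75: f = 7.546875 > 0 → [5.5, 5.75]
midpoint 5.625: f = 2.900391 > 0 → [5.5, 5.625]
midpoint 5.5625: f = 0.717 > 0 → [5.5, 5.5625]

0.7170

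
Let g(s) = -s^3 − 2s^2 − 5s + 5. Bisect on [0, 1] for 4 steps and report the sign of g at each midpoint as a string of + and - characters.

+-++

s = 0.5 gives g = 1.875, positive; keep [0.5, 1]
s = 0.75 gives g = -0.296875, negative; keep [0.5, 0.75]
s = 0.625 gives g = 0.849609, positive; keep [0.625, 0.75]
s = 0.6875 gives g = 0.2922, positive; keep [0.6875, 0.75]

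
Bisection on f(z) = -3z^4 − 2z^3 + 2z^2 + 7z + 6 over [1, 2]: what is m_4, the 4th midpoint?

m = 1.5, f(m) = -0.9375 (−); new bracket [1, 1.5]
m = 1.25, f(m) = 6.644531 (+); new bracket [1.25, 1.5]
m = 1.375, f(m) = 3.483643 (+); new bracket [1.375, 1.5]
m = 1.4375, f(m) = 1.4443 (+); new bracket [1.4375, 1.5]

1.4375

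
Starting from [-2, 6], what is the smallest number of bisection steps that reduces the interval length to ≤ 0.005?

Width after n steps is 8/2^n. Need 2^n ≥ 8/0.005 = 1600.
2^10 = 1024 < 1600 ≤ 2^11 = 2048, so n = 11.

11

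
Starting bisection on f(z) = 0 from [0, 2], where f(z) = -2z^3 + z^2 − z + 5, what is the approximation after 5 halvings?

z = 1 gives f = 3, positive; keep [1, 2]
z = 1.5 gives f = -1, negative; keep [1, 1.5]
z = 1.25 gives f = 1.40625, positive; keep [1.25, 1.5]
z = 1.375 gives f = 0.3164, positive; keep [1.375, 1.5]
z = 1.4375 gives f = -0.312, negative; keep [1.375, 1.4375]

1.4375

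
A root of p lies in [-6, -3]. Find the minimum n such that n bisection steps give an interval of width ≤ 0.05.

Width after n steps is 3/2^n. Need 2^n ≥ 3/0.05 = 60.
2^5 = 32 < 60 ≤ 2^6 = 64, so n = 6.

6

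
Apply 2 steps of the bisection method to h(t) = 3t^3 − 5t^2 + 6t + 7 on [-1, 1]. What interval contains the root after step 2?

m = 0, h(m) = 7 (+); new bracket [-1, 0]
m = -0.5, h(m) = 2.375 (+); new bracket [-1, -0.5]

[-1, -0.5]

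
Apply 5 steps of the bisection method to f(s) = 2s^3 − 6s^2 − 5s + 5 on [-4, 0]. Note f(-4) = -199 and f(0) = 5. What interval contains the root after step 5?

midpoint -2: f = -25 < 0 → [-2, 0]
midpoint -1: f = 2 > 0 → [-2, -1]
midpoint -1.5: f = -7.75 < 0 → [-1.5, -1]
midpoint -1.25: f = -2.0312 < 0 → [-1.25, -1]
midpoint -1.125: f = 0.1836 > 0 → [-1.25, -1.125]

[-1.25, -1.125]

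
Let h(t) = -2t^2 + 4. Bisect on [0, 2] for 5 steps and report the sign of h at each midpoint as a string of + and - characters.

midpoint 1: h = 2 > 0 → [1, 2]
midpoint 1.5: h = -0.5 < 0 → [1, 1.5]
midpoint 1.25: h = 0.875 > 0 → [1.25, 1.5]
midpoint 1.375: h = 0.2188 > 0 → [1.375, 1.5]
midpoint 1.4375: h = -0.1328 < 0 → [1.375, 1.4375]

+-++-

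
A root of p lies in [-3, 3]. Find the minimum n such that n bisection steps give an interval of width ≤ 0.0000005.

Width after n steps is 6/2^n. Need 2^n ≥ 6/0.0000005 = 12000000.
2^23 = 8388608 < 12000000 ≤ 2^24 = 16777216, so n = 24.

24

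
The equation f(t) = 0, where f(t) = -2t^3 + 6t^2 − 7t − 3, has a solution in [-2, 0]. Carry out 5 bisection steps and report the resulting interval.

[-0.375, -0.3125]

midpoint -1: f = 12 > 0 → [-1, 0]
midpoint -0.5: f = 2.25 > 0 → [-0.5, 0]
midpoint -0.25: f = -0.84375 < 0 → [-0.5, -0.25]
midpoint -0.375: f = 0.5742 > 0 → [-0.375, -0.25]
midpoint -0.3125: f = -0.1655 < 0 → [-0.375, -0.3125]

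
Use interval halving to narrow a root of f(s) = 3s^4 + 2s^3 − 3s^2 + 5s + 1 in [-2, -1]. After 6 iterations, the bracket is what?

midpoint -1.5: f = -4.8125 < 0 → [-2, -1.5]
midpoint -1.75: f = 0.480469 > 0 → [-1.75, -1.5]
midpoint -1.625: f = -2.710205 < 0 → [-1.75, -1.625]
midpoint -1.6875: f = -1.2639 < 0 → [-1.75, -1.6875]
midpoint -1.71875: f = -0.4306 < 0 → [-1.75, -1.71875]
midpoint -1.734375: f = 0.015 > 0 → [-1.734375, -1.71875]

[-1.734375, -1.71875]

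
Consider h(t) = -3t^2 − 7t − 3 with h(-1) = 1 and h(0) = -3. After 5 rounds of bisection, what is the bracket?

[-0.59375, -0.5625]

midpoint -0.5: h = -0.25 < 0 → [-1, -0.5]
midpoint -0.75: h = 0.5625 > 0 → [-0.75, -0.5]
midpoint -0.625: h = 0.203125 > 0 → [-0.625, -0.5]
midpoint -0.5625: h = -0.0117 < 0 → [-0.625, -0.5625]
midpoint -0.59375: h = 0.0986 > 0 → [-0.59375, -0.5625]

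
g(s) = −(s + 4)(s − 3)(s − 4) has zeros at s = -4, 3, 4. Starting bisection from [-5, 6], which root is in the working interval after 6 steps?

s = 0.5 gives g = -39.375, negative; keep [-5, 0.5]
s = -2.25 gives g = -57.421875, negative; keep [-5, -2.25]
s = -3.625 gives g = -18.943359, negative; keep [-5, -3.625]
s = -4.3125 gives g = 18.9954, positive; keep [-4.3125, -3.625]
s = -3.96875 gives g = -1.7354, negative; keep [-4.3125, -3.96875]
s = -4.140625 gives g = 8.1744, positive; keep [-4.140625, -3.96875]

-4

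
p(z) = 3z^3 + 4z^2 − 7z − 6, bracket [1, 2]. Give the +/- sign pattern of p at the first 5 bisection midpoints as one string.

p(1.5) = 2.625 > 0, so the root lies in [1, 1.5]
p(1.25) = -2.640625 < 0, so the root lies in [1.25, 1.5]
p(1.375) = -0.263672 < 0, so the root lies in [1.375, 1.5]
p(1.4375) = 1.1145 > 0, so the root lies in [1.375, 1.4375]
p(1.40625) = 0.4091 > 0, so the root lies in [1.375, 1.40625]

+--++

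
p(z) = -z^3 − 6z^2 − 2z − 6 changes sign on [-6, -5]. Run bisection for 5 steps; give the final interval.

[-5.84375, -5.8125]

m = -5.5, p(m) = -10.125 (−); new bracket [-6, -5.5]
m = -5.75, p(m) = -2.765625 (−); new bracket [-6, -5.75]
m = -5.875, p(m) = 1.435547 (+); new bracket [-5.875, -5.75]
m = -5.8125, p(m) = -0.7097 (−); new bracket [-5.875, -5.8125]
m = -5.84375, p(m) = 0.3517 (+); new bracket [-5.84375, -5.8125]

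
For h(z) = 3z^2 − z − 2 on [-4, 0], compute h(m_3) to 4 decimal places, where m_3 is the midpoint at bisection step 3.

z = -2 gives h = 12, positive; keep [-2, 0]
z = -1 gives h = 2, positive; keep [-1, 0]
z = -0.5 gives h = -0.75, negative; keep [-1, -0.5]

-0.7500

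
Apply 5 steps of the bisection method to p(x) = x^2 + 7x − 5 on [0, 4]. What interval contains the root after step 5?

[0.625, 0.75]

m = 2, p(m) = 13 (+); new bracket [0, 2]
m = 1, p(m) = 3 (+); new bracket [0, 1]
m = 0.5, p(m) = -1.25 (−); new bracket [0.5, 1]
m = 0.75, p(m) = 0.8125 (+); new bracket [0.5, 0.75]
m = 0.625, p(m) = -0.2344 (−); new bracket [0.625, 0.75]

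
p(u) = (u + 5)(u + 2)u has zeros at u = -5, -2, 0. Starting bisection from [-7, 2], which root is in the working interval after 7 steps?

midpoint -2.5: p = 3.125 > 0 → [-7, -2.5]
midpoint -4.75: p = 3.265625 > 0 → [-7, -4.75]
midpoint -5.875: p = -19.919922 < 0 → [-5.875, -4.75]
midpoint -5.3125: p = -5.4993 < 0 → [-5.3125, -4.75]
midpoint -5.03125: p = -0.4766 < 0 → [-5.03125, -4.75]
midpoint -4.890625: p = 1.5462 > 0 → [-5.03125, -4.890625]
midpoint -4.9609375: p = 0.5738 > 0 → [-5.03125, -4.9609375]

-5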